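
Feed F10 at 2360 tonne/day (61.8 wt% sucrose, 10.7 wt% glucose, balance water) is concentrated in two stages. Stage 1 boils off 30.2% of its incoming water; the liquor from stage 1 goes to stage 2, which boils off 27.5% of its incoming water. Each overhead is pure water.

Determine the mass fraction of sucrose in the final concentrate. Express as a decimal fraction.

water in feed = 2360×0.275 = 649 tonne/day.
After stage 1: water left = (1−0.302)×649 = 453; stream total = 2164 tonne/day.
After stage 2: water left = (1−0.275)×453 = 328.43; final concentrate = 2039.4 tonne/day.
sucrose fraction = 1458.5/2039.4 = 0.7151.

0.7151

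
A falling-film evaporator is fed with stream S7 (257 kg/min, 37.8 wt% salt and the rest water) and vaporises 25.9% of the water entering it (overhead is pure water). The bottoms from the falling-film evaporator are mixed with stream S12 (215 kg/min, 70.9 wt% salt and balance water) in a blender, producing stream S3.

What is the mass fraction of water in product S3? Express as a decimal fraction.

0.420

Vapour removed = 0.259×0.622×257 = 41.402 kg/min; concentrate = 215.6 kg/min.
water reaching the mixer = 118.45 (from concentrate) + 215×0.291 = 181.02 kg/min.
Product flow = 215.6 + 215 = 430.6 kg/min; water fraction = 0.420.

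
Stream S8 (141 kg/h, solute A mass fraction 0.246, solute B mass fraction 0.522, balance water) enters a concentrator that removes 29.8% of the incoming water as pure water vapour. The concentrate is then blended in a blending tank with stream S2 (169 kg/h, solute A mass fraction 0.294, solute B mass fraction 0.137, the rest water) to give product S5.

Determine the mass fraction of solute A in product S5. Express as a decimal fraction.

Vapour removed = 0.298×0.232×141 = 9.7482 kg/h; concentrate = 131.25 kg/h.
solute A reaching the mixer = 34.686 (from concentrate) + 169×0.294 = 84.372 kg/h.
Product flow = 131.25 + 169 = 300.25 kg/h; solute A fraction = 0.281.

0.281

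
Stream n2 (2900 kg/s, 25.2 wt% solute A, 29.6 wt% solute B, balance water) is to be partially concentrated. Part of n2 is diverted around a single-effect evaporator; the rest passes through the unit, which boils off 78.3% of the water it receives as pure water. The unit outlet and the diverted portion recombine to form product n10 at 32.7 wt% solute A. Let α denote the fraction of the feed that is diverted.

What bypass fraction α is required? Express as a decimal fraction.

0.352

All 2900×0.252 = 730.8 kg/s of solute A reaches n10, so n10 = 730.8/0.327 = 2234.9 kg/s and vapour = 665.14 kg/s.
The evaporator receives (1−α)·2900 of feed at 0.452 water and removes 0.783 of that water:
0.783×0.452×(1−α)×2900 = 665.14
(1−α) = 665.14/1026.4 = 0.6481;  α = 0.3519.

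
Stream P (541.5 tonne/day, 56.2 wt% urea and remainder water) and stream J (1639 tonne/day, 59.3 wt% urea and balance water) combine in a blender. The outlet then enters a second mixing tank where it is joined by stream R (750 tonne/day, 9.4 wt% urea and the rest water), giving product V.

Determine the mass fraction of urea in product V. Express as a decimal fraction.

Overall, product flow = 2930.5 tonne/day.
urea in = 541.5×0.562 + 1639×0.593 + 750×0.094 = 1346.8 tonne/day.
urea fraction in V = 0.4596.

0.4596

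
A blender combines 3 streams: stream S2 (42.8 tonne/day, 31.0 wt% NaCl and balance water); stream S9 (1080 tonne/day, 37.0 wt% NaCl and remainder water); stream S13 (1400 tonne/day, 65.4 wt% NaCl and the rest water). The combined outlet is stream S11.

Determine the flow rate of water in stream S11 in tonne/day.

water out = water in = 42.8×0.690 + 1080×0.630 + 1400×0.346 = 1194.3 tonne/day.

1194 tonne/day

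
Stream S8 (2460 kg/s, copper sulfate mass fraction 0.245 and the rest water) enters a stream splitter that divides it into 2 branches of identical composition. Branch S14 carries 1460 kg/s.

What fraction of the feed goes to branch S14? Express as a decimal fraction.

Fraction to S14 = 1460/2460 = 0.5935.

0.593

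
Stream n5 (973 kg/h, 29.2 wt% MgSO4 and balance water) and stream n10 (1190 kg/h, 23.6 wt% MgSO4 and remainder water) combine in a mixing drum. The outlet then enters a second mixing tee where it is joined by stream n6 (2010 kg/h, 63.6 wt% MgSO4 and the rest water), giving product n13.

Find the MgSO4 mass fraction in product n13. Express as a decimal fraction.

Overall, product flow = 4173 kg/h.
MgSO4 in = 973×0.292 + 1190×0.236 + 2010×0.636 = 1843.3 kg/h.
MgSO4 fraction in n13 = 0.4417.

0.4417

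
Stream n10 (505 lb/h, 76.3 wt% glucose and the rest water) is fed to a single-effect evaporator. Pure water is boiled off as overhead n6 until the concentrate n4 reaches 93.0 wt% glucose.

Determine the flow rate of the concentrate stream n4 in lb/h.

glucose is conserved: 505×0.763 = 385.31 lb/h all reports to the concentrate.
Concentrate = 385.31/(target fraction) = 414.32 lb/h.

414.3 lb/h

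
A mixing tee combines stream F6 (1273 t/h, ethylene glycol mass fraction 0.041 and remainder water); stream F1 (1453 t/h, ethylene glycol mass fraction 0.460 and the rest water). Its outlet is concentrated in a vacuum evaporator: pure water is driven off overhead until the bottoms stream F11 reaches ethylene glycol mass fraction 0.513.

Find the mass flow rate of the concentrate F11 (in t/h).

ethylene glycol entering = 1273×0.041 + 1453×0.460 = 720.57 t/h.
All ethylene glycol reports to F11, so F11 = 720.57/0.513 = 1404.6 t/h.

1405 t/h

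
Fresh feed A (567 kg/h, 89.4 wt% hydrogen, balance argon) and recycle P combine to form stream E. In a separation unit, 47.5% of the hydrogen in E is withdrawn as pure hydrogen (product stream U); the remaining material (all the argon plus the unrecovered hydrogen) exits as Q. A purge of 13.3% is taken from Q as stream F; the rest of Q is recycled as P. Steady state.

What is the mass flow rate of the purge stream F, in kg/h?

125.1 kg/h

argon enters only via A and leaves only via the purge: 567×0.106 = 0.133×(argon in Q), and the separation unit passes all argon, so argon in E = argon in Q = 451.89 kg/h.
hydrogen in E: m_A = 567×0.894 + (1−0.133)·(1−0.475)·m_A, so m_A = 506.9/0.5448 = 930.39 kg/h.
Q = (1−0.475)×930.39 + 451.89 = 940.35 kg/h.
Purge F = 0.133×940.35 = 125.07 kg/h.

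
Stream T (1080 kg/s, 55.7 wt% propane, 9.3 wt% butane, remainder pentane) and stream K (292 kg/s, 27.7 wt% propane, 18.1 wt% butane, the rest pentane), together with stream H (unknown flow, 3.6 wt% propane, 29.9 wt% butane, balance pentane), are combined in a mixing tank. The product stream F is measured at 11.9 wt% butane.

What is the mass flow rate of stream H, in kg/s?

55.42 kg/s

Let H be the unknown flow. Total out = 1372 + H.
butane balance: 153.29 + 0.299·H = 0.119·(1372 + H)
(0.299 − 0.119)·H = 0.119×1372 − 153.29 = 9.976
H = 9.976 / 0.180 = 55.422 kg/s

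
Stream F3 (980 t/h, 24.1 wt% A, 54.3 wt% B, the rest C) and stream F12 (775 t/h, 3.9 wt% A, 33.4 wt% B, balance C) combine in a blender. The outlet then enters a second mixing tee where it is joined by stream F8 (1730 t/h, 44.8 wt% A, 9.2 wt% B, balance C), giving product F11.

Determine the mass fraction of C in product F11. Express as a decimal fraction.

0.429

Overall, product flow = 3485 t/h.
C in = 980×0.216 + 775×0.627 + 1730×0.460 = 1493.4 t/h.
C fraction in F11 = 0.429.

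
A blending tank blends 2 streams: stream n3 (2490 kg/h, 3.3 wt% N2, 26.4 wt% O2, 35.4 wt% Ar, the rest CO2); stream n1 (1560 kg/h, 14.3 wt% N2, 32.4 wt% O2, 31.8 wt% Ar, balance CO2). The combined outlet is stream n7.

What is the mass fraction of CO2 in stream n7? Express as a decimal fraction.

0.2974

Total flow out = 2490 + 1560 = 4050 kg/h.
CO2 in = 2490×0.349 + 1560×0.215 = 1204.4 kg/h.
CO2 mass fraction in n7 = 1204.4/4050 = 0.2974.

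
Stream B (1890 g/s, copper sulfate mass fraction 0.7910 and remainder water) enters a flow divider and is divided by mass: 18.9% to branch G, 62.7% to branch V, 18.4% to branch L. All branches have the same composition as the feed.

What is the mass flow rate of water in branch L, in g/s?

Branch L total = 0.184×1890 = 347.76 g/s.
water in L = 0.209×347.76 = 72.682 g/s.

72.68 g/s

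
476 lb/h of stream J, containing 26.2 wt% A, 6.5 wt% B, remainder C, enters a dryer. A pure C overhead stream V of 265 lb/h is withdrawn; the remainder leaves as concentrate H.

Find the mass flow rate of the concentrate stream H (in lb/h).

211 lb/h

Concentrate = 476 − 265 = 211 lb/h.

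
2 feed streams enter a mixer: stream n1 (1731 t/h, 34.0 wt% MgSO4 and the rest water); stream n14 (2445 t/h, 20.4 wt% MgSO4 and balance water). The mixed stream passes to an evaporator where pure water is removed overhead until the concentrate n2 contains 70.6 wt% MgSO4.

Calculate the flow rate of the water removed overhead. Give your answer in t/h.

2636 t/h

MgSO4 entering = 1731×0.340 + 2445×0.204 = 1087.3 t/h.
All MgSO4 reports to n2, so n2 = 1087.3/0.706 = 1540.1 t/h.
Total feed = 4176 t/h; overhead = 4176 − 1540.1 = 2635.9 t/h.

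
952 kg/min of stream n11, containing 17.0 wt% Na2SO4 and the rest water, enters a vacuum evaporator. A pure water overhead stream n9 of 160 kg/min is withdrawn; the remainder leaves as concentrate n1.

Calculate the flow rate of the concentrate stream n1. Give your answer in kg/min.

792 kg/min

Concentrate = 952 − 160 = 792 kg/min.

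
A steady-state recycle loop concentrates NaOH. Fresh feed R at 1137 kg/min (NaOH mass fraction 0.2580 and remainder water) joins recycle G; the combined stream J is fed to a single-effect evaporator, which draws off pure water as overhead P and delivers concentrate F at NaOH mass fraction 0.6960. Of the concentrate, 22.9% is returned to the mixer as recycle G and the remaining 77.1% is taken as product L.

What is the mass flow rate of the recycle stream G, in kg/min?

125.2 kg/min

Overall NaOH balance (none leaves overhead): NaOH in fresh feed = NaOH in product, i.e. 1137×0.258 = (1−0.229)·F·0.696.
F = 293.35/(0.696×0.771) = 546.66 kg/min.
Recycle G = 0.229×546.66 = 125.18 kg/min.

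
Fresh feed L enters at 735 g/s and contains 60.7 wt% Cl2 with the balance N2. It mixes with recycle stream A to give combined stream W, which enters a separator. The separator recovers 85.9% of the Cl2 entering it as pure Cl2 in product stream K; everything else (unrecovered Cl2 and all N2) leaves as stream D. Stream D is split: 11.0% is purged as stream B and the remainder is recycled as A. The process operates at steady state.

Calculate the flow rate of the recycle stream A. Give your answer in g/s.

2401 g/s

N2 enters only via L and leaves only via the purge: 735×0.393 = 0.110×(N2 in D), and the separator passes all N2, so N2 in W = N2 in D = 2626 g/s.
Cl2 in W: m_A = 735×0.607 + (1−0.110)·(1−0.859)·m_A, so m_A = 446.14/0.8745 = 510.17 g/s.
D = (1−0.859)×510.17 + 2626 = 2697.9 g/s.
Recycle A = (1−0.110)×2697.9 = 2401.1 g/s.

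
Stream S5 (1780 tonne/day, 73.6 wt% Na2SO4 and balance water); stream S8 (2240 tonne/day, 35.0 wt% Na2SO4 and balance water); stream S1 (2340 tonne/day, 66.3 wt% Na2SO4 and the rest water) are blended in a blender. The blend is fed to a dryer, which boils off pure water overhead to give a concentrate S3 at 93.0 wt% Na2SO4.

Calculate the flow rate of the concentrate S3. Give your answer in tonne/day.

3920 tonne/day

Na2SO4 entering = 1780×0.736 + 2240×0.350 + 2340×0.663 = 3645.5 tonne/day.
All Na2SO4 reports to S3, so S3 = 3645.5/0.930 = 3919.9 tonne/day.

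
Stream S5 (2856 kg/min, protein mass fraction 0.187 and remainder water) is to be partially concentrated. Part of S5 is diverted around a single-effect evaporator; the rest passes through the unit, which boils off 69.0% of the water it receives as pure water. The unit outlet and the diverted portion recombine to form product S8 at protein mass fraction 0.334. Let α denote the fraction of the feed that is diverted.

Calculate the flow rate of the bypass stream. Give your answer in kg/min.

615.3 kg/min

All 2856×0.187 = 534.07 kg/min of protein reaches S8, so S8 = 534.07/0.334 = 1599 kg/min and vapour = 1257 kg/min.
The evaporator receives (1−α)·2856 of feed at 0.813 water and removes 0.690 of that water:
0.690×0.813×(1−α)×2856 = 1257
(1−α) = 1257/1602.1 = 0.7846;  α = 0.2154.
Bypass flow = 0.2154×2856 = 615.27 kg/min.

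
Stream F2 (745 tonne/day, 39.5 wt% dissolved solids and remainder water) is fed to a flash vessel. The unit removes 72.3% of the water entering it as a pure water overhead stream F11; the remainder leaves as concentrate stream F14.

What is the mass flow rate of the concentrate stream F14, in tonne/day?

water entering = 745×0.605 = 450.72 tonne/day; overhead removed = 0.723×450.72 = 325.87 tonne/day.
Concentrate = 745 − 325.87 = 419.13 tonne/day.

419.1 tonne/day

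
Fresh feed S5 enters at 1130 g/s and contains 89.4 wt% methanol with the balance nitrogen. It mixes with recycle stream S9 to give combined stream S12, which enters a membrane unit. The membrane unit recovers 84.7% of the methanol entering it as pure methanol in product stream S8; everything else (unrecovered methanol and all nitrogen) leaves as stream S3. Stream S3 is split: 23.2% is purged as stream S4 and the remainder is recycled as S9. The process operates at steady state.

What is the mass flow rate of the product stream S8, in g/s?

methanol in S12: m_A = 1130×0.894 + (1−0.232)·(1−0.847)·m_A, so m_A = 1010.2/0.8825 = 1144.7 g/s.
Product S8 = 0.847×1144.7 = 969.59 g/s.

969.6 g/s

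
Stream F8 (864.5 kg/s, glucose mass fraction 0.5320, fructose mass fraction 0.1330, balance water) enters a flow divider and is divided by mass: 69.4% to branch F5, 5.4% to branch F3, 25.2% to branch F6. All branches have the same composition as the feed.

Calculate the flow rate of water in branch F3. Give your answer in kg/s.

Branch F3 total = 0.054×864.5 = 46.683 kg/s.
water in F3 = 0.335×46.683 = 15.639 kg/s.

15.64 kg/s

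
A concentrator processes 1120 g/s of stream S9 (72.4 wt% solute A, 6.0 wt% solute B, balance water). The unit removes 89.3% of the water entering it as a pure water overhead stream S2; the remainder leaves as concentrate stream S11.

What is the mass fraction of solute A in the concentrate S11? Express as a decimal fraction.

solute A is not removed: 1120×0.724 = 810.88 g/s of solute A enters S11.
water entering = 1120×0.216 = 241.92 g/s; overhead removed = 0.893×241.92 = 216.03 g/s.
Concentrate = 1120 − 216.03 = 903.97 g/s.
Mass fraction = 810.88/903.97 = 0.8970.

0.8970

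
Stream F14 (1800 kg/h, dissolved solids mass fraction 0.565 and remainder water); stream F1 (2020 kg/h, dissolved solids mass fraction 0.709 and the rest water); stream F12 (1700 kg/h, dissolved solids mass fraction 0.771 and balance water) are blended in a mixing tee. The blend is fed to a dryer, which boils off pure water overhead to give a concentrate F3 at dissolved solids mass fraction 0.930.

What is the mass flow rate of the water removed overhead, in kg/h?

dissolved solids entering = 1800×0.565 + 2020×0.709 + 1700×0.771 = 3759.9 kg/h.
All dissolved solids reports to F3, so F3 = 3759.9/0.930 = 4042.9 kg/h.
Total feed = 5520 kg/h; overhead = 5520 − 4042.9 = 1477.1 kg/h.

1477 kg/h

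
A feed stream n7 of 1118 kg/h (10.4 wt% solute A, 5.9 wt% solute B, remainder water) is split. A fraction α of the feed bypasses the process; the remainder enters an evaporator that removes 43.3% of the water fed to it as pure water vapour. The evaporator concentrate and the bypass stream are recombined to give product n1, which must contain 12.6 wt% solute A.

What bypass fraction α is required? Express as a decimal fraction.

All 1118×0.104 = 116.27 kg/h of solute A reaches n1, so n1 = 116.27/0.126 = 922.79 kg/h and vapour = 195.21 kg/h.
The evaporator receives (1−α)·1118 of feed at 0.837 water and removes 0.433 of that water:
0.433×0.837×(1−α)×1118 = 195.21
(1−α) = 195.21/405.19 = 0.4818;  α = 0.5182.

0.518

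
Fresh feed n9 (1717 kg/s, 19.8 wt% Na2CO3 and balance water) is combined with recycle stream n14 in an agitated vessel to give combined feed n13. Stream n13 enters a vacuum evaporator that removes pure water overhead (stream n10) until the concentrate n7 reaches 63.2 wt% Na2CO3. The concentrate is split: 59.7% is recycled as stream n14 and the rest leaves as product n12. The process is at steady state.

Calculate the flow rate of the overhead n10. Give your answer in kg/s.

Overall Na2CO3 balance (none leaves overhead): Na2CO3 in fresh feed = Na2CO3 in product, i.e. 1717×0.198 = (1−0.597)·n7·0.632.
n7 = 339.97/(0.632×0.403) = 1334.8 kg/s.
Recycle n14 = 0.597×1334.8 = 796.87 kg/s.
Combined feed n13 = 1717 + 796.87 = 2513.9 kg/s.
Overhead n10 = n13 − n7 = 2513.9 − 1334.8 = 1179.1 kg/s.

1179 kg/s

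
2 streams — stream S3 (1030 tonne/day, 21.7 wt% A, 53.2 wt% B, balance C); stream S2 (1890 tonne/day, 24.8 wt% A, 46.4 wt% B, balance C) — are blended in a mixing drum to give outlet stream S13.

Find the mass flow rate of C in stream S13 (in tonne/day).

802.8 tonne/day

C out = C in = 1030×0.251 + 1890×0.288 = 802.85 tonne/day.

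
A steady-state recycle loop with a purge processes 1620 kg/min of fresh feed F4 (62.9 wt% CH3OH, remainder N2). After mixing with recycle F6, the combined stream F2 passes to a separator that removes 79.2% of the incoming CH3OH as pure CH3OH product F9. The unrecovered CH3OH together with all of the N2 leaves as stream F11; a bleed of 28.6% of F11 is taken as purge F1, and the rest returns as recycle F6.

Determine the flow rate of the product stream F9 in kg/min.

947.8 kg/min

CH3OH in F2: m_A = 1620×0.629 + (1−0.286)·(1−0.792)·m_A, so m_A = 1019/0.8515 = 1196.7 kg/min.
Product F9 = 0.792×1196.7 = 947.79 kg/min.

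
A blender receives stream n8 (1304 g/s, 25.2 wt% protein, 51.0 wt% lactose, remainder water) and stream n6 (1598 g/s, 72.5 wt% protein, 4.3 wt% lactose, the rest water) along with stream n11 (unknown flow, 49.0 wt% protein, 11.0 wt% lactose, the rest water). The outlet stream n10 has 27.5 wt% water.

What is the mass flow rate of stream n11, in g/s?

Let n11 be the unknown flow. Total out = 2902 + n11.
water balance: 681.09 + 0.400·n11 = 0.275·(2902 + n11)
(0.400 − 0.275)·n11 = 0.275×2902 − 681.09 = 116.96
n11 = 116.96 / 0.125 = 935.7 g/s

935.7 g/s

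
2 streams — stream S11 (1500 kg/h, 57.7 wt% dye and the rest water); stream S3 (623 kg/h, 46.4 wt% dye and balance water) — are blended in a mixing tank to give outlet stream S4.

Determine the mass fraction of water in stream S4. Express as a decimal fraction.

Total flow out = 1500 + 623 = 2123 kg/h.
water in = 1500×0.423 + 623×0.536 = 968.43 kg/h.
water mass fraction in S4 = 968.43/2123 = 0.456.

0.456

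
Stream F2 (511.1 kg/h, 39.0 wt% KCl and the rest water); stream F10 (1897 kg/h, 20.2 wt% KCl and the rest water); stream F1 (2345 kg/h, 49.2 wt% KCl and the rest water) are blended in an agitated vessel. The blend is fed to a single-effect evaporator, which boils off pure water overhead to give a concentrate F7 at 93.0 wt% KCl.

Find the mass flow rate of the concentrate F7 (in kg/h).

KCl entering = 511.1×0.390 + 1897×0.202 + 2345×0.492 = 1736.3 kg/h.
All KCl reports to F7, so F7 = 1736.3/0.930 = 1866.9 kg/h.

1867 kg/h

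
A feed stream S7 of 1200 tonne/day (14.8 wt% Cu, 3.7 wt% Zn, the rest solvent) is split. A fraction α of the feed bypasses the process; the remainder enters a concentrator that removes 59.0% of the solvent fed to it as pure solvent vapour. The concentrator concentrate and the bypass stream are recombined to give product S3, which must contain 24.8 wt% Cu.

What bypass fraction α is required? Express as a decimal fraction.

0.161

All 1200×0.148 = 177.6 tonne/day of Cu reaches S3, so S3 = 177.6/0.248 = 716.13 tonne/day and vapour = 483.87 tonne/day.
The evaporator receives (1−α)·1200 of feed at 0.815 solvent and removes 0.590 of that solvent:
0.590×0.815×(1−α)×1200 = 483.87
(1−α) = 483.87/577.02 = 0.8386;  α = 0.1614.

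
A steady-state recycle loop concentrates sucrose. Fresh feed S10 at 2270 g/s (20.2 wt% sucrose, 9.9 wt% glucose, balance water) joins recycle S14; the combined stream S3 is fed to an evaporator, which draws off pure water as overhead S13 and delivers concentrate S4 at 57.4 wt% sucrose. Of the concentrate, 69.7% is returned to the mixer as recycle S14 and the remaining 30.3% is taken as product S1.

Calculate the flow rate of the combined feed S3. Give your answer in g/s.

4108 g/s

Overall sucrose balance (none leaves overhead): sucrose in fresh feed = sucrose in product, i.e. 2270×0.202 = (1−0.697)·S4·0.574.
S4 = 458.54/(0.574×0.303) = 2636.5 g/s.
Recycle S14 = 0.697×2636.5 = 1837.6 g/s.
Combined feed S3 = 2270 + 1837.6 = 4107.6 g/s.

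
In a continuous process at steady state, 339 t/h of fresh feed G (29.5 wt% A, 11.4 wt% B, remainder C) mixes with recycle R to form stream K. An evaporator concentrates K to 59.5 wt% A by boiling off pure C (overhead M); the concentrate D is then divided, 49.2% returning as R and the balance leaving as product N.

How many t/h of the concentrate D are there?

Overall A balance (none leaves overhead): A in fresh feed = A in product, i.e. 339×0.295 = (1−0.492)·D·0.595.
D = 100/(0.595×0.508) = 330.86 t/h.

330.9 t/h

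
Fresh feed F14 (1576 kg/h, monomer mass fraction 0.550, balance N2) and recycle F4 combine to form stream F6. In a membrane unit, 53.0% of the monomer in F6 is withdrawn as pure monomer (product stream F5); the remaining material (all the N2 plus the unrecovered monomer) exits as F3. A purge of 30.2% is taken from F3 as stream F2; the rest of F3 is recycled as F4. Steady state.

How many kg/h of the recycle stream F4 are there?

N2 enters only via F14 and leaves only via the purge: 1576×0.450 = 0.302×(N2 in F3), and the membrane unit passes all N2, so N2 in F6 = N2 in F3 = 2348.3 kg/h.
monomer in F6: m_A = 1576×0.550 + (1−0.302)·(1−0.530)·m_A, so m_A = 866.8/0.6719 = 1290 kg/h.
F3 = (1−0.530)×1290 + 2348.3 = 2954.6 kg/h.
Recycle F4 = (1−0.302)×2954.6 = 2062.3 kg/h.

2062 kg/h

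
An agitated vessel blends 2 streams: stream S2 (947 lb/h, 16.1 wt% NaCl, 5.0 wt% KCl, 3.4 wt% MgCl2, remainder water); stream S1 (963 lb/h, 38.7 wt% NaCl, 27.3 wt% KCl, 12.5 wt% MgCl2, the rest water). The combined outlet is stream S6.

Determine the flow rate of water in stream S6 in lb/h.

922 lb/h

water out = water in = 947×0.755 + 963×0.215 = 922.03 lb/h.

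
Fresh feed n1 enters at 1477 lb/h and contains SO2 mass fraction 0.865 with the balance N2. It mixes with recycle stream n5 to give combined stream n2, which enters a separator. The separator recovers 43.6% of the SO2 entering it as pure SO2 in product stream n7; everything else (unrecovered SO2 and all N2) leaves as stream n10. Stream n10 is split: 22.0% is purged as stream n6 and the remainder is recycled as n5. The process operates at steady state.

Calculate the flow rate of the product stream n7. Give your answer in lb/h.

994.6 lb/h

SO2 in n2: m_A = 1477×0.865 + (1−0.220)·(1−0.436)·m_A, so m_A = 1277.6/0.5601 = 2281.1 lb/h.
Product n7 = 0.436×2281.1 = 994.56 lb/h.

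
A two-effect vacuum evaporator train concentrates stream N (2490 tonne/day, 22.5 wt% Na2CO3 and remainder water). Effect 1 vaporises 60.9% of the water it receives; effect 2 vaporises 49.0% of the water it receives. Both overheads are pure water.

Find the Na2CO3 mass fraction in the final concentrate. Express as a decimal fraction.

0.5928

water in feed = 2490×0.775 = 1929.8 tonne/day.
After stage 1: water left = (1−0.609)×1929.8 = 754.53; stream total = 1314.8 tonne/day.
After stage 2: water left = (1−0.490)×754.53 = 384.81; final concentrate = 945.06 tonne/day.
Na2CO3 fraction = 560.25/945.06 = 0.5928.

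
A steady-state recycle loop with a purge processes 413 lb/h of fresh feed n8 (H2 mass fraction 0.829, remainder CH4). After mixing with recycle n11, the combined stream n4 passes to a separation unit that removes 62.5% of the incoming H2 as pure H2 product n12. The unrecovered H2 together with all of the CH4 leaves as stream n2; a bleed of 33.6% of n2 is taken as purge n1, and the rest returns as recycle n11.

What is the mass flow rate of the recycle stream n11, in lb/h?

253.1 lb/h

CH4 enters only via n8 and leaves only via the purge: 413×0.171 = 0.336×(CH4 in n2), and the separation unit passes all CH4, so CH4 in n4 = CH4 in n2 = 210.19 lb/h.
H2 in n4: m_A = 413×0.829 + (1−0.336)·(1−0.625)·m_A, so m_A = 342.38/0.7510 = 455.89 lb/h.
n2 = (1−0.625)×455.89 + 210.19 = 381.15 lb/h.
Recycle n11 = (1−0.336)×381.15 = 253.08 lb/h.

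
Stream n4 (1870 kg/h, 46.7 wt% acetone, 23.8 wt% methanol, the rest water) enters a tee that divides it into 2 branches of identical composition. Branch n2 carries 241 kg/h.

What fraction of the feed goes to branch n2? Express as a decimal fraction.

Fraction to n2 = 241/1870 = 0.1289.

0.129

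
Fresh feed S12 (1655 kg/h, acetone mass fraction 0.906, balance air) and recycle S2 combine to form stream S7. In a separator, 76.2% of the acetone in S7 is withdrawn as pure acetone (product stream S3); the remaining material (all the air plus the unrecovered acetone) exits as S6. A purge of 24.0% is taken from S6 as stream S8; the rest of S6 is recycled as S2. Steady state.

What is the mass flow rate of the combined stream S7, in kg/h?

2479 kg/h

air enters only via S12 and leaves only via the purge: 1655×0.094 = 0.240×(air in S6), and the separator passes all air, so air in S7 = air in S6 = 648.21 kg/h.
acetone in S7: m_A = 1655×0.906 + (1−0.240)·(1−0.762)·m_A, so m_A = 1499.4/0.8191 = 1830.5 kg/h.
S7 = 1830.5 + 648.21 = 2478.7 kg/h.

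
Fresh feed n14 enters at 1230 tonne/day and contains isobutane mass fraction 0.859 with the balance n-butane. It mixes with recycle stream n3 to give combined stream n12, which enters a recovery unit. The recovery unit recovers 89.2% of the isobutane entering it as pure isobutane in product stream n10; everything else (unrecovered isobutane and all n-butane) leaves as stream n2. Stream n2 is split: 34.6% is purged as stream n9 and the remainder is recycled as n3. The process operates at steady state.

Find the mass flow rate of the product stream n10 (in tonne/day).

1014 tonne/day

isobutane in n12: m_A = 1230×0.859 + (1−0.346)·(1−0.892)·m_A, so m_A = 1056.6/0.9294 = 1136.9 tonne/day.
Product n10 = 0.892×1136.9 = 1014.1 tonne/day.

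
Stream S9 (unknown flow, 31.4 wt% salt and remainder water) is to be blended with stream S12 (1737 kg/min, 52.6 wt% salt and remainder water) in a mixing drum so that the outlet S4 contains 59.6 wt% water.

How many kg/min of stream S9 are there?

Let S9 be the unknown flow. Total out = 1737 + S9.
water balance: 823.34 + 0.686·S9 = 0.596·(1737 + S9)
(0.686 − 0.596)·S9 = 0.596×1737 − 823.34 = 211.91
S9 = 211.91 / 0.090 = 2354.6 kg/min

2355 kg/min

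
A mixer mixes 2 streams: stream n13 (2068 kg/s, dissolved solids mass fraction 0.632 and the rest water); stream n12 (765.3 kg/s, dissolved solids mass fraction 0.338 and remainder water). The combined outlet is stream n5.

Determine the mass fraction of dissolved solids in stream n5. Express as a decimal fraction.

Total flow out = 2068 + 765.3 = 2833.3 kg/s.
dissolved solids in = 2068×0.632 + 765.3×0.338 = 1565.6 kg/s.
dissolved solids mass fraction in n5 = 1565.6/2833.3 = 0.553.

0.553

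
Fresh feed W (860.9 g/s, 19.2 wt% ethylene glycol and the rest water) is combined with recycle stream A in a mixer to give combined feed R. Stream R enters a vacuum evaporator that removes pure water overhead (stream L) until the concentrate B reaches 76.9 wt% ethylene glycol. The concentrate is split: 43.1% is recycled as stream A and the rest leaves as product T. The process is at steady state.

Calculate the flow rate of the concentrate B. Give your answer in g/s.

Overall ethylene glycol balance (none leaves overhead): ethylene glycol in fresh feed = ethylene glycol in product, i.e. 860.9×0.192 = (1−0.431)·B·0.769.
B = 165.29/(0.769×0.569) = 377.76 g/s.

377.8 g/s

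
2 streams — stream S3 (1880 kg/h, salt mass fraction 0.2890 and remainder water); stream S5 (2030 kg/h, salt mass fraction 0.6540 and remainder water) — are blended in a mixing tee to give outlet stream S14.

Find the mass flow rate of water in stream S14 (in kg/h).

water out = water in = 1880×0.711 + 2030×0.346 = 2039.1 kg/h.

2039 kg/h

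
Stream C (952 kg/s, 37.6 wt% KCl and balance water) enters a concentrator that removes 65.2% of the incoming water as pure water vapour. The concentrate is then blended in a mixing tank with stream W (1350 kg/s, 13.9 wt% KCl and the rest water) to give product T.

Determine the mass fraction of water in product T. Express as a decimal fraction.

0.7150

Vapour removed = 0.652×0.624×952 = 387.32 kg/s; concentrate = 564.68 kg/s.
water reaching the mixer = 206.73 (from concentrate) + 1350×0.861 = 1369.1 kg/s.
Product flow = 564.68 + 1350 = 1914.7 kg/s; water fraction = 0.7150.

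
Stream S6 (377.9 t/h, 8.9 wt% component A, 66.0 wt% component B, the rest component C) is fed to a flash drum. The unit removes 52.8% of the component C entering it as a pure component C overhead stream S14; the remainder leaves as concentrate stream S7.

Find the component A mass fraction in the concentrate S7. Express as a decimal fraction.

0.103

component A is not removed: 377.9×0.089 = 33.633 t/h of component A enters S7.
component C entering = 377.9×0.251 = 94.853 t/h; overhead removed = 0.528×94.853 = 50.082 t/h.
Concentrate = 377.9 − 50.082 = 327.82 t/h.
Mass fraction = 33.633/327.82 = 0.103.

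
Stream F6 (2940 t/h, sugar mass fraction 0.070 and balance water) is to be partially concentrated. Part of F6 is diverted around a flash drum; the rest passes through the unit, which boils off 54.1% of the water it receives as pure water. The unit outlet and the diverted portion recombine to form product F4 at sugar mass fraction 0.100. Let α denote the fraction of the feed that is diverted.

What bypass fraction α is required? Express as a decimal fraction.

0.404

All 2940×0.070 = 205.8 t/h of sugar reaches F4, so F4 = 205.8/0.100 = 2058 t/h and vapour = 882 t/h.
The evaporator receives (1−α)·2940 of feed at 0.930 water and removes 0.541 of that water:
0.541×0.930×(1−α)×2940 = 882
(1−α) = 882/1479.2 = 0.5963;  α = 0.4037.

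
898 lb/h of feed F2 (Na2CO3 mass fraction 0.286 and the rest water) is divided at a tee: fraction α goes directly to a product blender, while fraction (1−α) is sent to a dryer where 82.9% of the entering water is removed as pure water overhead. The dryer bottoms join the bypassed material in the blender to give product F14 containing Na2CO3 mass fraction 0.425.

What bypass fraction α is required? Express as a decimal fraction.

All 898×0.286 = 256.83 lb/h of Na2CO3 reaches F14, so F14 = 256.83/0.425 = 604.3 lb/h and vapour = 293.7 lb/h.
The evaporator receives (1−α)·898 of feed at 0.714 water and removes 0.829 of that water:
0.829×0.714×(1−α)×898 = 293.7
(1−α) = 293.7/531.53 = 0.5526;  α = 0.4474.

0.447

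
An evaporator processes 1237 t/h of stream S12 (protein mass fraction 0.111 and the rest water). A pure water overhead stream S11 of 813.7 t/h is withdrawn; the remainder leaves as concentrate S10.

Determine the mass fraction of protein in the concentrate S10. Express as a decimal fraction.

protein is not removed: 1237×0.111 = 137.31 t/h of protein enters S10.
Concentrate = 1237 − 813.7 = 423.3 t/h.
Mass fraction = 137.31/423.3 = 0.324.

0.324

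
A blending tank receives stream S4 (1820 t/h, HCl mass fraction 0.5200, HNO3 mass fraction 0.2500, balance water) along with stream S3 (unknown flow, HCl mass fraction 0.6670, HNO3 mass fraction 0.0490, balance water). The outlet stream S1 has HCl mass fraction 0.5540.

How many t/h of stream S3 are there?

547.6 t/h

Let S3 be the unknown flow. Total out = 1820 + S3.
HCl balance: 946.4 + 0.667·S3 = 0.554·(1820 + S3)
(0.667 − 0.554)·S3 = 0.554×1820 − 946.4 = 61.88
S3 = 61.88 / 0.113 = 547.61 t/h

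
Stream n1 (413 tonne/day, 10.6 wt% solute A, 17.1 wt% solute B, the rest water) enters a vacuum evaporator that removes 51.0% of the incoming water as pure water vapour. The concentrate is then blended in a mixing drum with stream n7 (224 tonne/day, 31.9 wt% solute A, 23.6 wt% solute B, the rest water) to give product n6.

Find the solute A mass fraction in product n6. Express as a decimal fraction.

0.238

Vapour removed = 0.510×0.723×413 = 152.29 tonne/day; concentrate = 260.71 tonne/day.
solute A reaching the mixer = 43.778 (from concentrate) + 224×0.319 = 115.23 tonne/day.
Product flow = 260.71 + 224 = 484.71 tonne/day; solute A fraction = 0.238.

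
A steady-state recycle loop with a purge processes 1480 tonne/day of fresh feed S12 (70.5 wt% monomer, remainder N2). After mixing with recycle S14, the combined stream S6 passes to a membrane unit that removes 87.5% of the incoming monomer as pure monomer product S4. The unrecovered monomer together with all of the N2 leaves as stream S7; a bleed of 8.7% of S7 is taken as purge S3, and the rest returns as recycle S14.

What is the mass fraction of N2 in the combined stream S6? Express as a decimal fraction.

0.810

N2 enters only via S12 and leaves only via the purge: 1480×0.295 = 0.087×(N2 in S7), and the membrane unit passes all N2, so N2 in S6 = N2 in S7 = 5018.4 tonne/day.
monomer in S6: m_A = 1480×0.705 + (1−0.087)·(1−0.875)·m_A, so m_A = 1043.4/0.8859 = 1177.8 tonne/day.
S6 = 1177.8 + 5018.4 = 6196.2 tonne/day.
N2 fraction in S6 = 5018.4/6196.2 = 0.810.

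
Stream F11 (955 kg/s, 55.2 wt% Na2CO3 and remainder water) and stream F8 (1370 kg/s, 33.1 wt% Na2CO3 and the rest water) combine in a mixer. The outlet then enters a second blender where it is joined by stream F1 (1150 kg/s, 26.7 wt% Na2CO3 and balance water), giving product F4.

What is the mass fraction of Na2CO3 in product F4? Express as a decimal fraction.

Overall, product flow = 3475 kg/s.
Na2CO3 in = 955×0.552 + 1370×0.331 + 1150×0.267 = 1287.7 kg/s.
Na2CO3 fraction in F4 = 0.371.

0.371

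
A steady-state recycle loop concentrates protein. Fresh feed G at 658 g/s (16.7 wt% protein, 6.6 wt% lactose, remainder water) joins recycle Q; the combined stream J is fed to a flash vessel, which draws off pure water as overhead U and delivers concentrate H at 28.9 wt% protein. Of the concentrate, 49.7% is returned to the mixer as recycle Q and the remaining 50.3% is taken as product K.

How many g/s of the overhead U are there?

277.8 g/s

Overall protein balance (none leaves overhead): protein in fresh feed = protein in product, i.e. 658×0.167 = (1−0.497)·H·0.289.
H = 109.89/(0.289×0.503) = 755.92 g/s.
Recycle Q = 0.497×755.92 = 375.69 g/s.
Combined feed J = 658 + 375.69 = 1033.7 g/s.
Overhead U = J − H = 1033.7 − 755.92 = 277.77 g/s.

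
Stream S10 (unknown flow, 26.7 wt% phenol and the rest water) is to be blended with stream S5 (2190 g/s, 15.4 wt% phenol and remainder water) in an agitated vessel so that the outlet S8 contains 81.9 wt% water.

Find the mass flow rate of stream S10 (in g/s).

687.6 g/s

Let S10 be the unknown flow. Total out = 2190 + S10.
water balance: 1852.7 + 0.733·S10 = 0.819·(2190 + S10)
(0.733 − 0.819)·S10 = 0.819×2190 − 1852.7 = -59.13
S10 = -59.13 / -0.086 = 687.56 g/s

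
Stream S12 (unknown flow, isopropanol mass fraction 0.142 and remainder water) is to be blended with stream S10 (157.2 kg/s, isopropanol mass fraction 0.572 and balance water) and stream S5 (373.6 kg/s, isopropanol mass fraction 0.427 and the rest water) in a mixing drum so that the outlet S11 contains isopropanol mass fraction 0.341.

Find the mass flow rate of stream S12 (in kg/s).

343.9 kg/s

Let S12 be the unknown flow. Total out = 530.8 + S12.
isopropanol balance: 249.45 + 0.142·S12 = 0.341·(530.8 + S12)
(0.142 − 0.341)·S12 = 0.341×530.8 − 249.45 = -68.443
S12 = -68.443 / -0.199 = 343.93 kg/s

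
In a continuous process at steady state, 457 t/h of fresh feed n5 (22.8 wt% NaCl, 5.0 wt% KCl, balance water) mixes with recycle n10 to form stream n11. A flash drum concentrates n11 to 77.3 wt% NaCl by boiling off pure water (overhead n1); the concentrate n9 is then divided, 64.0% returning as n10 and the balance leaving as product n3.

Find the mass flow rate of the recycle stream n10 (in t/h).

Overall NaCl balance (none leaves overhead): NaCl in fresh feed = NaCl in product, i.e. 457×0.228 = (1−0.640)·n9·0.773.
n9 = 104.2/(0.773×0.360) = 374.43 t/h.
Recycle n10 = 0.640×374.43 = 239.63 t/h.

239.6 t/h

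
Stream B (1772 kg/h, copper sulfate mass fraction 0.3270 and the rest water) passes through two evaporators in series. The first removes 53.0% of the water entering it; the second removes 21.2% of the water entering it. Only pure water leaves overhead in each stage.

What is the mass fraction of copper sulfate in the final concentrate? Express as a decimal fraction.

0.5675

water in feed = 1772×0.673 = 1192.6 kg/h.
After stage 1: water left = (1−0.530)×1192.6 = 560.5; stream total = 1139.9 kg/h.
After stage 2: water left = (1−0.212)×560.5 = 441.68; final concentrate = 1021.1 kg/h.
copper sulfate fraction = 579.44/1021.1 = 0.5675.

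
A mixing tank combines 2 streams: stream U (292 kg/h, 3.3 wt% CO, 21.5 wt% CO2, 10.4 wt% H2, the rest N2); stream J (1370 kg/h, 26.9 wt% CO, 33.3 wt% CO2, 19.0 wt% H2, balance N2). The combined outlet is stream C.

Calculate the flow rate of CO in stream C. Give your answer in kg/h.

CO out = CO in = 292×0.033 + 1370×0.269 = 378.17 kg/h.

378.2 kg/h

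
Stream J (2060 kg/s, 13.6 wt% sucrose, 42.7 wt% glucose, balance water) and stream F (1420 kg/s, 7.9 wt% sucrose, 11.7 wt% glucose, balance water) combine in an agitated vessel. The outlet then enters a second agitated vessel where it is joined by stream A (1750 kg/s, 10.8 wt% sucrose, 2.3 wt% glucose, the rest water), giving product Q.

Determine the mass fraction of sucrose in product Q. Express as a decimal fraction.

Overall, product flow = 5230 kg/s.
sucrose in = 2060×0.136 + 1420×0.079 + 1750×0.108 = 581.34 kg/s.
sucrose fraction in Q = 0.111.

0.111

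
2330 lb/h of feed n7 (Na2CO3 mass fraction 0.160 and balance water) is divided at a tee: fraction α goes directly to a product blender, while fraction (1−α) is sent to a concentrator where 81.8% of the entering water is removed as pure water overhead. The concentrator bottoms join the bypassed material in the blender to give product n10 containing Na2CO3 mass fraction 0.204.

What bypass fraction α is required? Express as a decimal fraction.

0.686

All 2330×0.160 = 372.8 lb/h of Na2CO3 reaches n10, so n10 = 372.8/0.204 = 1827.5 lb/h and vapour = 502.55 lb/h.
The evaporator receives (1−α)·2330 of feed at 0.840 water and removes 0.818 of that water:
0.818×0.840×(1−α)×2330 = 502.55
(1−α) = 502.55/1601 = 0.3139;  α = 0.6861.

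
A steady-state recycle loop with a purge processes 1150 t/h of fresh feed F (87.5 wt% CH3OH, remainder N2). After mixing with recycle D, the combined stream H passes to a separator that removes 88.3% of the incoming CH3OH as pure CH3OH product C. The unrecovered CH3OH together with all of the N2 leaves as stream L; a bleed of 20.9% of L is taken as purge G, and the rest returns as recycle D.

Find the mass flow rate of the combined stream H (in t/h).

N2 enters only via F and leaves only via the purge: 1150×0.125 = 0.209×(N2 in L), and the separator passes all N2, so N2 in H = N2 in L = 687.8 t/h.
CH3OH in H: m_A = 1150×0.875 + (1−0.209)·(1−0.883)·m_A, so m_A = 1006.2/0.9075 = 1108.9 t/h.
H = 1108.9 + 687.8 = 1796.7 t/h.

1797 t/h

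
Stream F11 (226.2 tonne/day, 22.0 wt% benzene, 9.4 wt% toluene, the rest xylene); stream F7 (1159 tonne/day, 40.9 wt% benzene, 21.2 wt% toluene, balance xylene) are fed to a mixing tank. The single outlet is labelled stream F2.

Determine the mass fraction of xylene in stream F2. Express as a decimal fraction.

0.4291

Total flow out = 226.2 + 1159 = 1385.2 tonne/day.
xylene in = 226.2×0.686 + 1159×0.379 = 594.43 tonne/day.
xylene mass fraction in F2 = 594.43/1385.2 = 0.4291.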